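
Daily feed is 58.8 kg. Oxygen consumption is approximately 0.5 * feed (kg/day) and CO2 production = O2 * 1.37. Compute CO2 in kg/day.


O2 = 58.8 * 0.5 = 29.4
CO2 = 29.4 * 1.37 = 40.278

40.278 kg/day


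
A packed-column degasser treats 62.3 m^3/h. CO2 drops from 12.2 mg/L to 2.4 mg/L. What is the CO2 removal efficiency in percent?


CO2_out / CO2_in = 2.4 / 12.2 = 0.19672131
Fraction remaining = 0.19672131
efficiency = (1 - 0.19672131) * 100 = 80.3279 %

80.3279 %


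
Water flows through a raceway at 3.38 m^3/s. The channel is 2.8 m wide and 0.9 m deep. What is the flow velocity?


Cross-sectional area = W * d = 2.8 * 0.9 = 2.52 m^2
Velocity = Q / A = 3.38 / 2.52 = 1.34127 m/s

1.34127 m/s


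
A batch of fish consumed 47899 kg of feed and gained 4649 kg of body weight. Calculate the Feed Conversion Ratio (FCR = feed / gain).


FCR = feed consumed / weight gained
FCR = 47899 kg / 4649 kg = 10.3031

10.3031


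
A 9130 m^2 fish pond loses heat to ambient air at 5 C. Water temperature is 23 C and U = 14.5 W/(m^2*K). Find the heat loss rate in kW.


Temperature difference dT = 23 - 5 = 18 K
Heat loss (W) = U * A * dT = 14.5 * 9130 * 18 = 2382930 W
Convert to kW: 2382930 / 1000 = 2382.93 kW

2382.93 kW


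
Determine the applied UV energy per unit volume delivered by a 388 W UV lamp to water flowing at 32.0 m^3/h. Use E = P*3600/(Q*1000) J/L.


Energy delivered per hour = 388 W * 3600 s = 1396800 J/h
Volume treated per hour = 32.0 m^3/h * 1000 = 32000 L/h
dose = 1396800 / 32000 = 43.65 J/L

43.65 J/L


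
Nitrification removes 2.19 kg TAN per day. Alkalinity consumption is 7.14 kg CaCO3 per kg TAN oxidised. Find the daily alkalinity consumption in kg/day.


Alkalinity factor: 7.14 kg CaCO3 consumed per kg TAN nitrified
alk = 2.19 kg TAN * 7.14 = 15.6366 kg CaCO3/day

15.6366 kg CaCO3/day


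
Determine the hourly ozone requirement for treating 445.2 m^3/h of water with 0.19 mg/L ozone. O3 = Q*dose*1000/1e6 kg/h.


O3 demand (mg/h) = Q * dose * 1000 = 445.2 * 0.19 * 1000 = 84588 mg/h
Convert mg to kg: 84588 / 1e6 = 0.084588 kg/h

0.084588 kg/h


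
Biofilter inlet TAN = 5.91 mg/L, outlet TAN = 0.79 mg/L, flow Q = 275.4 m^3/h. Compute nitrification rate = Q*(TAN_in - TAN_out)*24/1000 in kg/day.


Concentration drop: TAN_in - TAN_out = 5.91 - 0.79 = 5.12 mg/L
Hourly TAN removed = Q * dTAN = 275.4 m^3/h * 5.12 mg/L = 1410.048 g/h  (m^3/h * mg/L = g/h)
Daily TAN removed = 1410.048 * 24 = 33841.152 g/day
Convert to kg/day: 33841.152 / 1000 = 33.841152 kg/day

33.841152 kg/day


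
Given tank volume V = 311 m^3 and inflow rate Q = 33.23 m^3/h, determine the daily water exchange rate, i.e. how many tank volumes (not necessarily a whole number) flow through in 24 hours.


Daily flow volume = 33.23 m^3/h * 24 h = 797.52 m^3/day
Exchanges = daily flow / tank volume = 797.52 / 311 = 2.56437 exchanges/day

2.56437 exchanges/day


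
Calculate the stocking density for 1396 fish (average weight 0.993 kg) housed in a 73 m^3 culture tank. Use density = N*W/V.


Total biomass = 1396 fish * 0.993 kg = 1386.228 kg
Density = total biomass / volume = 1386.228 / 73 = 18.9894 kg/m^3

18.9894 kg/m^3


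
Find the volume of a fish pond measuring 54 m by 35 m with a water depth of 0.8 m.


Base area = L * W = 54 * 35 = 1890 m^2
Volume = area * depth = 1890 * 0.8 = 1512 m^3

1512 m^3


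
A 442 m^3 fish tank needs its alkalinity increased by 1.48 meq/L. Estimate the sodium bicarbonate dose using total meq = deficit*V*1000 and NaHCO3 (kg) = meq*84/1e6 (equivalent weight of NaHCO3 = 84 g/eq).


Tank volume in L = 442 m^3 * 1000 = 442000 L
Total meq required = 1.48 meq/L * 442000 L = 654160 meq
NaHCO3 mass = 654160 meq * 84 mg/meq / 1e6 = 54.9494 kg

54.9494 kg


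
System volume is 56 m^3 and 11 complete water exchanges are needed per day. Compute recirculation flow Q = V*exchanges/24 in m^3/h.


Daily recirculation volume = 56 m^3 * 11 = 616 m^3/day
Flow rate Q = daily volume / 24 h = 616 / 24 = 25.6667 m^3/h

25.6667 m^3/h


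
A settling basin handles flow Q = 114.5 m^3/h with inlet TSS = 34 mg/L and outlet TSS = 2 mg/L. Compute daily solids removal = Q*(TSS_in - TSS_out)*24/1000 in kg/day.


Concentration drop: TSS_in - TSS_out = 34 - 2 = 32 mg/L
Hourly solids removed = Q * dTSS = 114.5 m^3/h * 32 mg/L = 3664 g/h  (m^3/h * mg/L = g/h)
Daily solids removed = 3664 * 24 = 87936 g/day
Convert g to kg: 87936 / 1000 = 87.936 kg/day

87.936 kg/day


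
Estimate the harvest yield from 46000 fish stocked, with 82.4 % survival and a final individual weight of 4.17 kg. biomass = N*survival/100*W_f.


Survivors = 46000 * 82.4/100 = 37904 fish
Harvest biomass = survivors * W_f = 37904 * 4.17 = 158059.68 kg

158059.68 kg


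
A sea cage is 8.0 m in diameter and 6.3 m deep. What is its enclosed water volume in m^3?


r = d/2 = 8.0/2 = 4 m
Base area = pi*r^2 = pi*4^2 = 50.265482 m^2
Volume = 50.265482 * 6.3 = 316.673 m^3

316.673 m^3


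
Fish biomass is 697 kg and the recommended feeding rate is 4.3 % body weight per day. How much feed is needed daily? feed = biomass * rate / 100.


Feeding rate fraction = 4.3% / 100 = 0.043
Daily feed = 697 kg * 0.043 = 29.971 kg/day

29.971 kg/day


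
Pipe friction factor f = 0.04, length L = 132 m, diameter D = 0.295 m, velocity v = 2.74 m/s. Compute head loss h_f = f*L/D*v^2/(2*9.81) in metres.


v^2 = 2.74^2 = 7.5076 m^2/s^2
L/D = 132/0.295 = 447.45763
h_f = f*(L/D)*v^2/(2g) = 0.04 * 447.45763 * 7.5076 / 19.62 = 6.84879 m

6.84879 m


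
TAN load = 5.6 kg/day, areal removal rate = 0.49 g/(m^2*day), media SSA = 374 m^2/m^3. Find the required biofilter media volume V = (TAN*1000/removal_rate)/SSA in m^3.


A = 5.6*1000 / 0.49 = 11428.571 m^2
V = 11428.571 / 374 = 30.5577

30.5577 m^3


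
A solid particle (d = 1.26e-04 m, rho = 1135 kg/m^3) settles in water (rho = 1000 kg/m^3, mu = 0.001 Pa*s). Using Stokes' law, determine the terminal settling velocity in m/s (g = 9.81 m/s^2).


Density difference: rho_p - rho_f = 1135 - 1000 = 135 kg/m^3
d^2 = (1.26e-04)^2 = 1.5876e-08 m^2
Numerator = (rho_p - rho_f) * g * d^2 = 135 * 9.81 * 1.5876e-08 = 2.1025381e-05
Denominator = 18 * mu = 18 * 0.001 = 0.018
v_s = 2.1025381e-05 / 0.018 = 0.00116808 m/s
Check: Re = rho_f * v_s * d / mu = 1000 * 0.00116808 * 1.26e-04 / 0.001 = 0.147 < 1, so Stokes' law applies.

0.00116808 m/s


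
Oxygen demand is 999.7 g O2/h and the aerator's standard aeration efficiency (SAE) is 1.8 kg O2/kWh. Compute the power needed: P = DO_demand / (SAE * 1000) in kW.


SAE in g O2/kWh = 1.8 * 1000 = 1800 g/kWh
P = DO_demand / SAE_g = 999.7 / 1800 = 0.555389 kW

0.555389 kW


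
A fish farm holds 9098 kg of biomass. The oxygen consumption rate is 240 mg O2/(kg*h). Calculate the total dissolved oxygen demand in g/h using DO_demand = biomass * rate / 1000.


Total O2 consumption (mg/h) = 9098 kg * 240 mg/(kg*h) = 2183520 mg/h
Convert to g/h: 2183520 / 1000 = 2183.52 g/h

2183.52 g/h


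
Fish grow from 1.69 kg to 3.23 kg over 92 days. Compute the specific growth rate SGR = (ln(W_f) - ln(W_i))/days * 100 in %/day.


ln(W_f) = ln(3.23) = 1.1724821
ln(W_i) = ln(1.69) = 0.52472853
ln(W_f) - ln(W_i) = 1.1724821 - 0.52472853 = 0.64775357
SGR = 0.64775357 / 92 * 100 = 0.70408 %/day

0.70408 %/day


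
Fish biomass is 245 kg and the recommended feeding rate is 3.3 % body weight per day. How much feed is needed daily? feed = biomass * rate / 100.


Feeding rate fraction = 3.3% / 100 = 0.033
Daily feed = 245 kg * 0.033 = 8.085 kg/day

8.085 kg/day


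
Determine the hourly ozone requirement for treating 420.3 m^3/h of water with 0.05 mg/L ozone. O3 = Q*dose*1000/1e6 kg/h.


O3 demand (mg/h) = Q * dose * 1000 = 420.3 * 0.05 * 1000 = 21015 mg/h
Convert mg to kg: 21015 / 1e6 = 0.021015 kg/h

0.021015 kg/h


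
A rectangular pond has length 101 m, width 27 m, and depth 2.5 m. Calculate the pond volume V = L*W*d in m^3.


Base area = L * W = 101 * 27 = 2727 m^2
Volume = area * depth = 2727 * 2.5 = 6817.5 m^3

6817.5 m^3


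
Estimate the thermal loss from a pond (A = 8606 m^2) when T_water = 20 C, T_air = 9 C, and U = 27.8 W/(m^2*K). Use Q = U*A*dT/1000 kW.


Temperature difference dT = 20 - 9 = 11 K
Heat loss (W) = U * A * dT = 27.8 * 8606 * 11 = 2631714.8 W
Convert to kW: 2631714.8 / 1000 = 2631.7148 kW

2631.7148 kW


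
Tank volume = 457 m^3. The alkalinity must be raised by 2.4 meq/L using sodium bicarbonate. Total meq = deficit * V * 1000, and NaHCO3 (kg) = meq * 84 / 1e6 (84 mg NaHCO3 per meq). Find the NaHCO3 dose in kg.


Tank volume in L = 457 m^3 * 1000 = 457000 L
Total meq required = 2.4 meq/L * 457000 L = 1096800 meq
NaHCO3 mass = 1096800 meq * 84 mg/meq / 1e6 = 92.1312 kg

92.1312 kg


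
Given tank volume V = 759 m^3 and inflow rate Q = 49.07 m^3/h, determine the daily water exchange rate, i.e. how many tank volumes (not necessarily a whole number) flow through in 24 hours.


Daily flow volume = 49.07 m^3/h * 24 h = 1177.68 m^3/day
Exchanges = daily flow / tank volume = 1177.68 / 759 = 1.55162 exchanges/day

1.55162 exchanges/day


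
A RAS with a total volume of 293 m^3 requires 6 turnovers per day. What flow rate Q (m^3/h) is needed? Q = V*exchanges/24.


Daily recirculation volume = 293 m^3 * 6 = 1758 m^3/day
Flow rate Q = daily volume / 24 h = 1758 / 24 = 73.25 m^3/h

73.25 m^3/h


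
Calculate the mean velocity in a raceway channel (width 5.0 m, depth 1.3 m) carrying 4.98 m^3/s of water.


Cross-sectional area = W * d = 5.0 * 1.3 = 6.5 m^2
Velocity = Q / A = 4.98 / 6.5 = 0.766154 m/s

0.766154 m/s


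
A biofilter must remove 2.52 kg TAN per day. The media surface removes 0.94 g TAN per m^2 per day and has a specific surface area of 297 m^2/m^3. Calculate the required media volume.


A = 2.52*1000 / 0.94 = 2680.8511 m^2
V = 2680.8511 / 297 = 9.02643

9.02643 m^3


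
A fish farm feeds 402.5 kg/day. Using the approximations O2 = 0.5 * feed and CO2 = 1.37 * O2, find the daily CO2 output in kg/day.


O2 = 402.5 * 0.5 = 201.25
CO2 = 201.25 * 1.37 = 275.7125

275.7125 kg/day


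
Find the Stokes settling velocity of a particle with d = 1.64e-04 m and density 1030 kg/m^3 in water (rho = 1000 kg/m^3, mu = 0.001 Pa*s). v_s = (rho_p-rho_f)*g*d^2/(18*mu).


Density difference: rho_p - rho_f = 1030 - 1000 = 30 kg/m^3
d^2 = (1.64e-04)^2 = 2.6896e-08 m^2
Numerator = (rho_p - rho_f) * g * d^2 = 30 * 9.81 * 2.6896e-08 = 7.9154928e-06
Denominator = 18 * mu = 18 * 0.001 = 0.018
v_s = 7.9154928e-06 / 0.018 = 4.3975e-04 m/s
Check: Re = rho_f * v_s * d / mu = 1000 * 4.3975e-04 * 1.64e-04 / 0.001 = 0.0721 < 1, so Stokes' law applies.

4.3975e-04 m/s


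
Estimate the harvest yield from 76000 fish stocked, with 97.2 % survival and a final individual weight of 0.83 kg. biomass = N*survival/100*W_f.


Survivors = 76000 * 97.2/100 = 73872 fish
Harvest biomass = survivors * W_f = 73872 * 0.83 = 61313.76 kg

61313.76 kg


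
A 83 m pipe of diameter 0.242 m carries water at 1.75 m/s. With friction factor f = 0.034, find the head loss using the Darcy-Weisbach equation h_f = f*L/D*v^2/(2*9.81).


v^2 = 1.75^2 = 3.0625 m^2/s^2
L/D = 83/0.242 = 342.97521
h_f = f*(L/D)*v^2/(2g) = 0.034 * 342.97521 * 3.0625 / 19.62 = 1.8202 m

1.8202 m


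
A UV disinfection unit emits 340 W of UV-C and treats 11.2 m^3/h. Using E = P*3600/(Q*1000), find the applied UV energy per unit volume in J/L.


Energy delivered per hour = 340 W * 3600 s = 1224000 J/h
Volume treated per hour = 11.2 m^3/h * 1000 = 11200 L/h
dose = 1224000 / 11200 = 109.286 J/L

109.286 J/L


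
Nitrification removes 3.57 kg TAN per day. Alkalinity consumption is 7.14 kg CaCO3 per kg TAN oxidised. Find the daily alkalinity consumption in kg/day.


Alkalinity factor: 7.14 kg CaCO3 consumed per kg TAN nitrified
alk = 3.57 kg TAN * 7.14 = 25.4898 kg CaCO3/day

25.4898 kg CaCO3/day


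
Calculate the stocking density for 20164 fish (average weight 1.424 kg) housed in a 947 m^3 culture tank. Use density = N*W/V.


Total biomass = 20164 fish * 1.424 kg = 28713.536 kg
Density = total biomass / volume = 28713.536 / 947 = 30.3205 kg/m^3

30.3205 kg/m^3


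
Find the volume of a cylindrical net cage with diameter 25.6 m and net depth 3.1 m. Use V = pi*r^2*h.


r = d/2 = 25.6/2 = 12.8 m
Base area = pi*r^2 = pi*12.8^2 = 514.71854 m^2
Volume = 514.71854 * 3.1 = 1595.63 m^3

1595.63 m^3


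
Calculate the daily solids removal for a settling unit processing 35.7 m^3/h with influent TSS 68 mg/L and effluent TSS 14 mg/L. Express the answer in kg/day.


Concentration drop: TSS_in - TSS_out = 68 - 14 = 54 mg/L
Hourly solids removed = Q * dTSS = 35.7 m^3/h * 54 mg/L = 1927.8 g/h  (m^3/h * mg/L = g/h)
Daily solids removed = 1927.8 * 24 = 46267.2 g/day
Convert g to kg: 46267.2 / 1000 = 46.2672 kg/day

46.2672 kg/day


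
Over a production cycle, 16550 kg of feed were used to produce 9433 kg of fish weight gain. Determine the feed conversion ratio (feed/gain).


FCR = feed consumed / weight gained
FCR = 16550 kg / 9433 kg = 1.75448

1.75448


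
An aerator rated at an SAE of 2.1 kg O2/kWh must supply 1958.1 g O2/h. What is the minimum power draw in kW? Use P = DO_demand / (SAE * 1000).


SAE in g O2/kWh = 2.1 * 1000 = 2100 g/kWh
P = DO_demand / SAE_g = 1958.1 / 2100 = 0.932429 kW

0.932429 kW


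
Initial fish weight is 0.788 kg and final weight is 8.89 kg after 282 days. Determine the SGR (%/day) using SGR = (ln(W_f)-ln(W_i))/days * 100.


ln(W_f) = ln(8.89) = 2.184927
ln(W_i) = ln(0.788) = -0.23825719
ln(W_f) - ln(W_i) = 2.184927 - -0.23825719 = 2.4231842
SGR = 2.4231842 / 282 * 100 = 0.859285 %/day

0.859285 %/day


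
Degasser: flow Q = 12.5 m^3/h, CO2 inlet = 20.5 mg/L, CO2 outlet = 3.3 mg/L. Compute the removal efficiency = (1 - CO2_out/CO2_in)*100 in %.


CO2_out / CO2_in = 3.3 / 20.5 = 0.16097561
Fraction remaining = 0.16097561
efficiency = (1 - 0.16097561) * 100 = 83.9024 %

83.9024 %


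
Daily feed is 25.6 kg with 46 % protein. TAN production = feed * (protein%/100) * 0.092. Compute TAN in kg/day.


Protein in feed = 25.6 * 46/100 = 11.776 kg/day
TAN = protein * 0.092 = 11.776 * 0.092 = 1.083392 kg/day

1.083392 kg/day


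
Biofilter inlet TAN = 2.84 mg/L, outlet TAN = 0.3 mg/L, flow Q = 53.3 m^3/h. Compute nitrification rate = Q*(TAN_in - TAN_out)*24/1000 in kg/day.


Concentration drop: TAN_in - TAN_out = 2.84 - 0.3 = 2.54 mg/L
Hourly TAN removed = Q * dTAN = 53.3 m^3/h * 2.54 mg/L = 135.382 g/h  (m^3/h * mg/L = g/h)
Daily TAN removed = 135.382 * 24 = 3249.168 g/day
Convert to kg/day: 3249.168 / 1000 = 3.249168 kg/day

3.249168 kg/day


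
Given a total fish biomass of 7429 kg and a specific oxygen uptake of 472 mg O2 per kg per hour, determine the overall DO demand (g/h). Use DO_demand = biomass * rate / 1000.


Total O2 consumption (mg/h) = 7429 kg * 472 mg/(kg*h) = 3506488 mg/h
Convert to g/h: 3506488 / 1000 = 3506.488 g/h

3506.488 g/h


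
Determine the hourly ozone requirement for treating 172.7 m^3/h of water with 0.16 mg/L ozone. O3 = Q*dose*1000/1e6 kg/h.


O3 demand (mg/h) = Q * dose * 1000 = 172.7 * 0.16 * 1000 = 27632 mg/h
Convert mg to kg: 27632 / 1e6 = 0.027632 kg/h

0.027632 kg/h


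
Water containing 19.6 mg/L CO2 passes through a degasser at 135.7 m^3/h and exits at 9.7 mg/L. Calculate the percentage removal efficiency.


CO2_out / CO2_in = 9.7 / 19.6 = 0.49489796
Fraction remaining = 0.49489796
efficiency = (1 - 0.49489796) * 100 = 50.5102 %

50.5102 %


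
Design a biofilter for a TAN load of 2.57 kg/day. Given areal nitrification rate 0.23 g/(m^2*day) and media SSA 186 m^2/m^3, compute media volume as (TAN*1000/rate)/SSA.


A = 2.57*1000 / 0.23 = 11173.913 m^2
V = 11173.913 / 186 = 60.0748

60.0748 m^3


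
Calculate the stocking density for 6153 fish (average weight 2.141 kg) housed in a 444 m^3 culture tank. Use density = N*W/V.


Total biomass = 6153 fish * 2.141 kg = 13173.573 kg
Density = total biomass / volume = 13173.573 / 444 = 29.6702 kg/m^3

29.6702 kg/m^3


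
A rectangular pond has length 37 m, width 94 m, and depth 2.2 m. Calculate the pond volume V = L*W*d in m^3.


Base area = L * W = 37 * 94 = 3478 m^2
Volume = area * depth = 3478 * 2.2 = 7651.6 m^3

7651.6 m^3


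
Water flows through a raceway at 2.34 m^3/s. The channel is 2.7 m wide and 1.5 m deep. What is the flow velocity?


Cross-sectional area = W * d = 2.7 * 1.5 = 4.05 m^2
Velocity = Q / A = 2.34 / 4.05 = 0.577778 m/s

0.577778 m/s


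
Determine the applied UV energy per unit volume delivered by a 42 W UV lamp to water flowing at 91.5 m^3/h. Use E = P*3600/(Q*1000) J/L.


Energy delivered per hour = 42 W * 3600 s = 151200 J/h
Volume treated per hour = 91.5 m^3/h * 1000 = 91500 L/h
dose = 151200 / 91500 = 1.65246 J/L

1.65246 J/L


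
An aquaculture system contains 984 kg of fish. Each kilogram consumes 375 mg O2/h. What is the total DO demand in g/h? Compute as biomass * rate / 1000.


Total O2 consumption (mg/h) = 984 kg * 375 mg/(kg*h) = 369000 mg/h
Convert to g/h: 369000 / 1000 = 369 g/h

369 g/h


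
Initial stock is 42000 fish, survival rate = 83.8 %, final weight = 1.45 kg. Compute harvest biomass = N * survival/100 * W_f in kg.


Survivors = 42000 * 83.8/100 = 35196 fish
Harvest biomass = survivors * W_f = 35196 * 1.45 = 51034.2 kg

51034.2 kg


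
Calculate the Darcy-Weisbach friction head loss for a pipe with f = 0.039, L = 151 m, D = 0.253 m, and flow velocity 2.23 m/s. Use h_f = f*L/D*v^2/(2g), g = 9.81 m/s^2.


v^2 = 2.23^2 = 4.9729 m^2/s^2
L/D = 151/0.253 = 596.83794
h_f = f*(L/D)*v^2/(2g) = 0.039 * 596.83794 * 4.9729 / 19.62 = 5.89972 m

5.89972 m


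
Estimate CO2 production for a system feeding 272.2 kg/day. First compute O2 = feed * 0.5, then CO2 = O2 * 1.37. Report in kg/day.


O2 = 272.2 * 0.5 = 136.1
CO2 = 136.1 * 1.37 = 186.457

186.457 kg/day


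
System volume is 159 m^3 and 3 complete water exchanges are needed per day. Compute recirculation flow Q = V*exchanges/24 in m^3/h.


Daily recirculation volume = 159 m^3 * 3 = 477 m^3/day
Flow rate Q = daily volume / 24 h = 477 / 24 = 19.875 m^3/h

19.875 m^3/h


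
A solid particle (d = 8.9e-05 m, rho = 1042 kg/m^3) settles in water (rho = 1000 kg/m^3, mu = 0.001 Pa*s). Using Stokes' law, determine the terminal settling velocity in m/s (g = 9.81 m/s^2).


Density difference: rho_p - rho_f = 1042 - 1000 = 42 kg/m^3
d^2 = (8.9e-05)^2 = 7.921e-09 m^2
Numerator = (rho_p - rho_f) * g * d^2 = 42 * 9.81 * 7.921e-09 = 3.2636104e-06
Denominator = 18 * mu = 18 * 0.001 = 0.018
v_s = 3.2636104e-06 / 0.018 = 1.81312e-04 m/s
Check: Re = rho_f * v_s * d / mu = 1000 * 1.81312e-04 * 8.9e-05 / 0.001 = 0.0161 < 1, so Stokes' law applies.

1.81312e-04 m/s


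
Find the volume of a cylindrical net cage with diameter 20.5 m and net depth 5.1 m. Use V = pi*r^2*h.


r = d/2 = 20.5/2 = 10.25 m
Base area = pi*r^2 = pi*10.25^2 = 330.06358 m^2
Volume = 330.06358 * 5.1 = 1683.32 m^3

1683.32 m^3


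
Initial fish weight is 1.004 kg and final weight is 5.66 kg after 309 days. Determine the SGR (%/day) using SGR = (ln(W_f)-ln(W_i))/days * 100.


ln(W_f) = ln(5.66) = 1.7334239
ln(W_i) = ln(1.004) = 0.0039920213
ln(W_f) - ln(W_i) = 1.7334239 - 0.0039920213 = 1.7294319
SGR = 1.7294319 / 309 * 100 = 0.559687 %/day

0.559687 %/day


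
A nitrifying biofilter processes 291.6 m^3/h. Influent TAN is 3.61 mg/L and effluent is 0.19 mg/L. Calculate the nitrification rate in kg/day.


Concentration drop: TAN_in - TAN_out = 3.61 - 0.19 = 3.42 mg/L
Hourly TAN removed = Q * dTAN = 291.6 m^3/h * 3.42 mg/L = 997.272 g/h  (m^3/h * mg/L = g/h)
Daily TAN removed = 997.272 * 24 = 23934.528 g/day
Convert to kg/day: 23934.528 / 1000 = 23.934528 kg/day

23.934528 kg/day


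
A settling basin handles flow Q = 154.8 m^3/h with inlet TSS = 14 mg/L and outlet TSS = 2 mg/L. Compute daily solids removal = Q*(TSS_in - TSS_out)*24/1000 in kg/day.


Concentration drop: TSS_in - TSS_out = 14 - 2 = 12 mg/L
Hourly solids removed = Q * dTSS = 154.8 m^3/h * 12 mg/L = 1857.6 g/h  (m^3/h * mg/L = g/h)
Daily solids removed = 1857.6 * 24 = 44582.4 g/day
Convert g to kg: 44582.4 / 1000 = 44.5824 kg/day

44.5824 kg/day


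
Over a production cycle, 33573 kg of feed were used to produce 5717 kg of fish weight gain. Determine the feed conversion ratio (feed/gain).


FCR = feed consumed / weight gained
FCR = 33573 kg / 5717 kg = 5.87249

5.87249


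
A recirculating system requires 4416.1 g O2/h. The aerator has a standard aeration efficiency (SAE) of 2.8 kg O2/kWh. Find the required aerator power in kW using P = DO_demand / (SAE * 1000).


SAE in g O2/kWh = 2.8 * 1000 = 2800 g/kWh
P = DO_demand / SAE_g = 4416.1 / 2800 = 1.57718 kW

1.57718 kW


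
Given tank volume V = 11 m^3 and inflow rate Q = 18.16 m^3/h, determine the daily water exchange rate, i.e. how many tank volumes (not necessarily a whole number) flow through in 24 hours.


Daily flow volume = 18.16 m^3/h * 24 h = 435.84 m^3/day
Exchanges = daily flow / tank volume = 435.84 / 11 = 39.6218 exchanges/day

39.6218 exchanges/day


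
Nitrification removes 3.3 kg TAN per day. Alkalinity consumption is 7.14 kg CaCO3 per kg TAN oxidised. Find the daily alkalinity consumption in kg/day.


Alkalinity factor: 7.14 kg CaCO3 consumed per kg TAN nitrified
alk = 3.3 kg TAN * 7.14 = 23.562 kg CaCO3/day

23.562 kg CaCO3/day


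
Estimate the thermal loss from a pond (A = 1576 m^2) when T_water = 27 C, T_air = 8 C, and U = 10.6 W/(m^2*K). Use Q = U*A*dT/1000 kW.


Temperature difference dT = 27 - 8 = 19 K
Heat loss (W) = U * A * dT = 10.6 * 1576 * 19 = 317406.4 W
Convert to kW: 317406.4 / 1000 = 317.4064 kW

317.4064 kW


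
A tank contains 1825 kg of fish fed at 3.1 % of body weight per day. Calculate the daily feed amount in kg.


Feeding rate fraction = 3.1% / 100 = 0.031
Daily feed = 1825 kg * 0.031 = 56.575 kg/day

56.575 kg/day


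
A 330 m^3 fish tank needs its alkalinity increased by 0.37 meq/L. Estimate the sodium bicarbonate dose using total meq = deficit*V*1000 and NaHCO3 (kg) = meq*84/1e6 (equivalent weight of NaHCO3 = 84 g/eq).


Tank volume in L = 330 m^3 * 1000 = 330000 L
Total meq required = 0.37 meq/L * 330000 L = 122100 meq
NaHCO3 mass = 122100 meq * 84 mg/meq / 1e6 = 10.2564 kg

10.2564 kg


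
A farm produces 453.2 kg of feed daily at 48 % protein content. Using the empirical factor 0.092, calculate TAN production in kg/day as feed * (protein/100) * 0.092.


Protein in feed = 453.2 * 48/100 = 217.536 kg/day
TAN = protein * 0.092 = 217.536 * 0.092 = 20.013312 kg/day

20.013312 kg/day


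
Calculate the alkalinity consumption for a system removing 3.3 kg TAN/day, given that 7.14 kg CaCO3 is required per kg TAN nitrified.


Alkalinity factor: 7.14 kg CaCO3 consumed per kg TAN nitrified
alk = 3.3 kg TAN * 7.14 = 23.562 kg CaCO3/day

23.562 kg CaCO3/day


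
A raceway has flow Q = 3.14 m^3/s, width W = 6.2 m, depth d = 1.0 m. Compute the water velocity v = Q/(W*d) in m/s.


Cross-sectional area = W * d = 6.2 * 1.0 = 6.2 m^2
Velocity = Q / A = 3.14 / 6.2 = 0.506452 m/s

0.506452 m/s


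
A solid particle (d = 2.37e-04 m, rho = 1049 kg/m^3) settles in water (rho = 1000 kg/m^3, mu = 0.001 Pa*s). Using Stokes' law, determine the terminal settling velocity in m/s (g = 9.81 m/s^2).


Density difference: rho_p - rho_f = 1049 - 1000 = 49 kg/m^3
d^2 = (2.37e-04)^2 = 5.6169e-08 m^2
Numerator = (rho_p - rho_f) * g * d^2 = 49 * 9.81 * 5.6169e-08 = 2.6999877e-05
Denominator = 18 * mu = 18 * 0.001 = 0.018
v_s = 2.6999877e-05 / 0.018 = 0.00149999 m/s
Check: Re = rho_f * v_s * d / mu = 1000 * 0.00149999 * 2.37e-04 / 0.001 = 0.355 < 1, so Stokes' law applies.

0.00149999 m/s


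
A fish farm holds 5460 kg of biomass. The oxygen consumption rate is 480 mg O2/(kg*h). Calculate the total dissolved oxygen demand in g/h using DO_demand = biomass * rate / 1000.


Total O2 consumption (mg/h) = 5460 kg * 480 mg/(kg*h) = 2620800 mg/h
Convert to g/h: 2620800 / 1000 = 2620.8 g/h

2620.8 g/h


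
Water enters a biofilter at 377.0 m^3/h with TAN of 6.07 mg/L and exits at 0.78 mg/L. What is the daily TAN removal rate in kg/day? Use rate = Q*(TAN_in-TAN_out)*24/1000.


Concentration drop: TAN_in - TAN_out = 6.07 - 0.78 = 5.29 mg/L
Hourly TAN removed = Q * dTAN = 377.0 m^3/h * 5.29 mg/L = 1994.33 g/h  (m^3/h * mg/L = g/h)
Daily TAN removed = 1994.33 * 24 = 47863.92 g/day
Convert to kg/day: 47863.92 / 1000 = 47.86392 kg/day

47.86392 kg/day


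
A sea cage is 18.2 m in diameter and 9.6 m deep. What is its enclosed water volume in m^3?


r = d/2 = 18.2/2 = 9.1 m
Base area = pi*r^2 = pi*9.1^2 = 260.15529 m^2
Volume = 260.15529 * 9.6 = 2497.49 m^3

2497.49 m^3


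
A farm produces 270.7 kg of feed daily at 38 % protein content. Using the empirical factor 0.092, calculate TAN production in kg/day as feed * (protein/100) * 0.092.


Protein in feed = 270.7 * 38/100 = 102.866 kg/day
TAN = protein * 0.092 = 102.866 * 0.092 = 9.463672 kg/day

9.463672 kg/day


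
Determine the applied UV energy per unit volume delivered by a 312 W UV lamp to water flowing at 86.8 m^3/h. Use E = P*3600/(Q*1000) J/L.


Energy delivered per hour = 312 W * 3600 s = 1123200 J/h
Volume treated per hour = 86.8 m^3/h * 1000 = 86800 L/h
dose = 1123200 / 86800 = 12.9401 J/L

12.9401 J/L


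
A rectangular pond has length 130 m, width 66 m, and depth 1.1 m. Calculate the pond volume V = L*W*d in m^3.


Base area = L * W = 130 * 66 = 8580 m^2
Volume = area * depth = 8580 * 1.1 = 9438 m^3

9438 m^3


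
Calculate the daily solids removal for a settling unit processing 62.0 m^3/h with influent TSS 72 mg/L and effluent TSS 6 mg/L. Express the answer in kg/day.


Concentration drop: TSS_in - TSS_out = 72 - 6 = 66 mg/L
Hourly solids removed = Q * dTSS = 62.0 m^3/h * 66 mg/L = 4092 g/h  (m^3/h * mg/L = g/h)
Daily solids removed = 4092 * 24 = 98208 g/day
Convert g to kg: 98208 / 1000 = 98.208 kg/day

98.208 kg/day


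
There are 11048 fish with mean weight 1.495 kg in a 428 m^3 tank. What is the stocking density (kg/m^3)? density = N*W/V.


Total biomass = 11048 fish * 1.495 kg = 16516.76 kg
Density = total biomass / volume = 16516.76 / 428 = 38.5906 kg/m^3

38.5906 kg/m^3


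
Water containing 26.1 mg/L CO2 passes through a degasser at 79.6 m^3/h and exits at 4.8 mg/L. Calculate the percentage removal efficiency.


CO2_out / CO2_in = 4.8 / 26.1 = 0.18390805
Fraction remaining = 0.18390805
efficiency = (1 - 0.18390805) * 100 = 81.6092 %

81.6092 %


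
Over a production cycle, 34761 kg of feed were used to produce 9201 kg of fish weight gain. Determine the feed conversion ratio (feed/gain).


FCR = feed consumed / weight gained
FCR = 34761 kg / 9201 kg = 3.77796

3.77796


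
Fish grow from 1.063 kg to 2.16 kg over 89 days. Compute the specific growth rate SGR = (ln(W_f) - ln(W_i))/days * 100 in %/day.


ln(W_f) = ln(2.16) = 0.77010822
ln(W_i) = ln(1.063) = 0.061095099
ln(W_f) - ln(W_i) = 0.77010822 - 0.061095099 = 0.70901312
SGR = 0.70901312 / 89 * 100 = 0.796644 %/day

0.796644 %/day


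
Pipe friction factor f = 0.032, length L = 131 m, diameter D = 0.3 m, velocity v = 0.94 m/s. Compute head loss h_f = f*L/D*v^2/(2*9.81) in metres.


v^2 = 0.94^2 = 0.8836 m^2/s^2
L/D = 131/0.3 = 436.66667
h_f = f*(L/D)*v^2/(2g) = 0.032 * 436.66667 * 0.8836 / 19.62 = 0.629299 m

0.629299 m


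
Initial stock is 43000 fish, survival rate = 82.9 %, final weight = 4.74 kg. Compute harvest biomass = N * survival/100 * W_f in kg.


Survivors = 43000 * 82.9/100 = 35647 fish
Harvest biomass = survivors * W_f = 35647 * 4.74 = 168966.78 kg

168966.78 kg


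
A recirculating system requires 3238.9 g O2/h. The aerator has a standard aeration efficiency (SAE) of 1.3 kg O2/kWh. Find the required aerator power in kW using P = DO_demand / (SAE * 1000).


SAE in g O2/kWh = 1.3 * 1000 = 1300 g/kWh
P = DO_demand / SAE_g = 3238.9 / 1300 = 2.49146 kW

2.49146 kW


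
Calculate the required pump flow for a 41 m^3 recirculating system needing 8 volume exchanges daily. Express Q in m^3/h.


Daily recirculation volume = 41 m^3 * 8 = 328 m^3/day
Flow rate Q = daily volume / 24 h = 328 / 24 = 13.6667 m^3/h

13.6667 m^3/h


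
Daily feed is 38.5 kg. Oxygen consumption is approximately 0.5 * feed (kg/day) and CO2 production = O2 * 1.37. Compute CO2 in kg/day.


O2 = 38.5 * 0.5 = 19.25
CO2 = 19.25 * 1.37 = 26.3725

26.3725 kg/day


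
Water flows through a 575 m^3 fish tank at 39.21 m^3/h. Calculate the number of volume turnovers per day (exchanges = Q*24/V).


Daily flow volume = 39.21 m^3/h * 24 h = 941.04 m^3/day
Exchanges = daily flow / tank volume = 941.04 / 575 = 1.63659 exchanges/day

1.63659 exchanges/day


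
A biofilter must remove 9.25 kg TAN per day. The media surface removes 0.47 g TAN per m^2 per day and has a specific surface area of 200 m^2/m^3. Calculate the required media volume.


A = 9.25*1000 / 0.47 = 19680.851 m^2
V = 19680.851 / 200 = 98.4043

98.4043 m^3


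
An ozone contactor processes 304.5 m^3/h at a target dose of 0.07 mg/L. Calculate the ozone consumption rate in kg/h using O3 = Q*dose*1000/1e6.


O3 demand (mg/h) = Q * dose * 1000 = 304.5 * 0.07 * 1000 = 21315 mg/h
Convert mg to kg: 21315 / 1e6 = 0.021315 kg/h

0.021315 kg/h


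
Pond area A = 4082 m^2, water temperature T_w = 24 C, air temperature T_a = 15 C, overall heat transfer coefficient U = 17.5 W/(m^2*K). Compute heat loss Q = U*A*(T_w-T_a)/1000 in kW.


Temperature difference dT = 24 - 15 = 9 K
Heat loss (W) = U * A * dT = 17.5 * 4082 * 9 = 642915 W
Convert to kW: 642915 / 1000 = 642.915 kW

642.915 kW


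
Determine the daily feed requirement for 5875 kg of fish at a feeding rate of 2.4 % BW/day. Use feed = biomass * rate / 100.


Feeding rate fraction = 2.4% / 100 = 0.024
Daily feed = 5875 kg * 0.024 = 141 kg/day

141 kg/day


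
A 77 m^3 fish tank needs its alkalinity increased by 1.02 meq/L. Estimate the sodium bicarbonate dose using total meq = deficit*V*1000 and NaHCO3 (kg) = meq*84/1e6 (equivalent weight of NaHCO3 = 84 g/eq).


Tank volume in L = 77 m^3 * 1000 = 77000 L
Total meq required = 1.02 meq/L * 77000 L = 78540 meq
NaHCO3 mass = 78540 meq * 84 mg/meq / 1e6 = 6.59736 kg

6.59736 kg


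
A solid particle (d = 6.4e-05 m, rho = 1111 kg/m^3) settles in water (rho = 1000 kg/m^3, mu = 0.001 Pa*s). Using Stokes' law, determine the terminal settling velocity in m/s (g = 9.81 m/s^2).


Density difference: rho_p - rho_f = 1111 - 1000 = 111 kg/m^3
d^2 = (6.4e-05)^2 = 4.096e-09 m^2
Numerator = (rho_p - rho_f) * g * d^2 = 111 * 9.81 * 4.096e-09 = 4.4601754e-06
Denominator = 18 * mu = 18 * 0.001 = 0.018
v_s = 4.4601754e-06 / 0.018 = 2.47788e-04 m/s
Check: Re = rho_f * v_s * d / mu = 1000 * 2.47788e-04 * 6.4e-05 / 0.001 = 0.0159 < 1, so Stokes' law applies.

2.47788e-04 m/s


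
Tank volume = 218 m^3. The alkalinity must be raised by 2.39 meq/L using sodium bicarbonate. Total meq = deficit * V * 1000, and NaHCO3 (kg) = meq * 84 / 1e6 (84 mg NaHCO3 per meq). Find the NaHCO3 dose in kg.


Tank volume in L = 218 m^3 * 1000 = 218000 L
Total meq required = 2.39 meq/L * 218000 L = 521020 meq
NaHCO3 mass = 521020 meq * 84 mg/meq / 1e6 = 43.7657 kg

43.7657 kg


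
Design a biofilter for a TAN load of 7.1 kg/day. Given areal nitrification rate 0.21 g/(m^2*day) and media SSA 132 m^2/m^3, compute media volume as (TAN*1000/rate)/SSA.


A = 7.1*1000 / 0.21 = 33809.524 m^2
V = 33809.524 / 132 = 256.133

256.133 m^3


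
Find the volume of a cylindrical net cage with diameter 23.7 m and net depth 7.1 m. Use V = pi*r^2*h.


r = d/2 = 23.7/2 = 11.85 m
Base area = pi*r^2 = pi*11.85^2 = 441.15029 m^2
Volume = 441.15029 * 7.1 = 3132.17 m^3

3132.17 m^3


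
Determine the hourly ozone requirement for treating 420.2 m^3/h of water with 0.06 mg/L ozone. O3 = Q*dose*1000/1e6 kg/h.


O3 demand (mg/h) = Q * dose * 1000 = 420.2 * 0.06 * 1000 = 25212 mg/h
Convert mg to kg: 25212 / 1e6 = 0.025212 kg/h

0.025212 kg/h


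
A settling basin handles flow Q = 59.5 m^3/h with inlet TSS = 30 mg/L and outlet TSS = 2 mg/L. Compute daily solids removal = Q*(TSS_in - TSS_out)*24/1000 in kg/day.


Concentration drop: TSS_in - TSS_out = 30 - 2 = 28 mg/L
Hourly solids removed = Q * dTSS = 59.5 m^3/h * 28 mg/L = 1666 g/h  (m^3/h * mg/L = g/h)
Daily solids removed = 1666 * 24 = 39984 g/day
Convert g to kg: 39984 / 1000 = 39.984 kg/day

39.984 kg/day


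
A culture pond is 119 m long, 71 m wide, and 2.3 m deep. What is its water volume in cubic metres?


Base area = L * W = 119 * 71 = 8449 m^2
Volume = area * depth = 8449 * 2.3 = 19432.7 m^3

19432.7 m^3


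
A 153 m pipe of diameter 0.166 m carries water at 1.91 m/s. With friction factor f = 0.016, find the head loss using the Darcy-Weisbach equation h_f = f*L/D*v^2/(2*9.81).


v^2 = 1.91^2 = 3.6481 m^2/s^2
L/D = 153/0.166 = 921.68675
h_f = f*(L/D)*v^2/(2g) = 0.016 * 921.68675 * 3.6481 / 19.62 = 2.74202 m

2.74202 m


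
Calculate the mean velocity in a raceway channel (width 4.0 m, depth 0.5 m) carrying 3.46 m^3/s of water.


Cross-sectional area = W * d = 4.0 * 0.5 = 2 m^2
Velocity = Q / A = 3.46 / 2 = 1.73 m/s

1.73 m/s


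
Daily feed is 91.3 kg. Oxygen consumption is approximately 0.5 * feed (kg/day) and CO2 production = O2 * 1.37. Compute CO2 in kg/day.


O2 = 91.3 * 0.5 = 45.65
CO2 = 45.65 * 1.37 = 62.5405

62.5405 kg/day


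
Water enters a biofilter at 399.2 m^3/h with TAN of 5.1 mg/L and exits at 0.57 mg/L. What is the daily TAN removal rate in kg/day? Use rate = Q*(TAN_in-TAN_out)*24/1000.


Concentration drop: TAN_in - TAN_out = 5.1 - 0.57 = 4.53 mg/L
Hourly TAN removed = Q * dTAN = 399.2 m^3/h * 4.53 mg/L = 1808.376 g/h  (m^3/h * mg/L = g/h)
Daily TAN removed = 1808.376 * 24 = 43401.024 g/day
Convert to kg/day: 43401.024 / 1000 = 43.401024 kg/day

43.401024 kg/day


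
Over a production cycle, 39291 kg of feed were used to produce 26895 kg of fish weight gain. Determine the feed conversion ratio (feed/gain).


FCR = feed consumed / weight gained
FCR = 39291 kg / 26895 kg = 1.4609

1.4609


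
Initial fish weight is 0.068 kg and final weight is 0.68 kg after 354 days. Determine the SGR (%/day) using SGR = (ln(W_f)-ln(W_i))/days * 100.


ln(W_f) = ln(0.68) = -0.38566248
ln(W_i) = ln(0.068) = -2.6882476
ln(W_f) - ln(W_i) = -0.38566248 - -2.6882476 = 2.3025851
SGR = 2.3025851 / 354 * 100 = 0.650448 %/day

0.650448 %/day


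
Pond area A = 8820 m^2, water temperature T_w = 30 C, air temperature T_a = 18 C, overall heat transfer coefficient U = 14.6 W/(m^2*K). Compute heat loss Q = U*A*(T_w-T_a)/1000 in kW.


Temperature difference dT = 30 - 18 = 12 K
Heat loss (W) = U * A * dT = 14.6 * 8820 * 12 = 1545264 W
Convert to kW: 1545264 / 1000 = 1545.264 kW

1545.264 kW


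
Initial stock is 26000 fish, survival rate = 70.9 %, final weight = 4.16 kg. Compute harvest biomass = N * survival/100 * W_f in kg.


Survivors = 26000 * 70.9/100 = 18434 fish
Harvest biomass = survivors * W_f = 18434 * 4.16 = 76685.44 kg

76685.44 kg


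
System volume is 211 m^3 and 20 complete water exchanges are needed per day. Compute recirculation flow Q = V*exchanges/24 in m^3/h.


Daily recirculation volume = 211 m^3 * 20 = 4220 m^3/day
Flow rate Q = daily volume / 24 h = 4220 / 24 = 175.833 m^3/h

175.833 m^3/h


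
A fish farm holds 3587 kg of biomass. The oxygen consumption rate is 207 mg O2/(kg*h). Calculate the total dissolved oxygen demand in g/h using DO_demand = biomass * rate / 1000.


Total O2 consumption (mg/h) = 3587 kg * 207 mg/(kg*h) = 742509 mg/h
Convert to g/h: 742509 / 1000 = 742.509 g/h

742.509 g/h


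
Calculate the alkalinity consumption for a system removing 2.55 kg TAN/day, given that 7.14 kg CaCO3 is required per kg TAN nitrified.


Alkalinity factor: 7.14 kg CaCO3 consumed per kg TAN nitrified
alk = 2.55 kg TAN * 7.14 = 18.207 kg CaCO3/day

18.207 kg CaCO3/day


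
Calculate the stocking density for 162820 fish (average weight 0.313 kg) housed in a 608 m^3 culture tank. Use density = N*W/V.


Total biomass = 162820 fish * 0.313 kg = 50962.66 kg
Density = total biomass / volume = 50962.66 / 608 = 83.8202 kg/m^3

83.8202 kg/m^3


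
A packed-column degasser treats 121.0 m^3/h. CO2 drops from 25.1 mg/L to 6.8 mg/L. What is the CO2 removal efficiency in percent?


CO2_out / CO2_in = 6.8 / 25.1 = 0.27091633
Fraction remaining = 0.27091633
efficiency = (1 - 0.27091633) * 100 = 72.9084 %

72.9084 %


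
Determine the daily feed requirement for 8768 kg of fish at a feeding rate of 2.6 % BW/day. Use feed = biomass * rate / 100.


Feeding rate fraction = 2.6% / 100 = 0.026
Daily feed = 8768 kg * 0.026 = 227.968 kg/day

227.968 kg/day


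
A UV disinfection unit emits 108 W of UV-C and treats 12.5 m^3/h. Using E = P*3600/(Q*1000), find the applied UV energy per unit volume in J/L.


Energy delivered per hour = 108 W * 3600 s = 388800 J/h
Volume treated per hour = 12.5 m^3/h * 1000 = 12500 L/h
dose = 388800 / 12500 = 31.104 J/L

31.104 J/L


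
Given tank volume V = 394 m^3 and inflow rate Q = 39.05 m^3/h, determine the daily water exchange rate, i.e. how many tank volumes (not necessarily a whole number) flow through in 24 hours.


Daily flow volume = 39.05 m^3/h * 24 h = 937.2 m^3/day
Exchanges = daily flow / tank volume = 937.2 / 394 = 2.37868 exchanges/day

2.37868 exchanges/day


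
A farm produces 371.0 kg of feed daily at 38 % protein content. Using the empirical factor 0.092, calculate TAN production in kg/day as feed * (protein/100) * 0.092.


Protein in feed = 371.0 * 38/100 = 140.98 kg/day
TAN = protein * 0.092 = 140.98 * 0.092 = 12.97016 kg/day

12.97016 kg/day


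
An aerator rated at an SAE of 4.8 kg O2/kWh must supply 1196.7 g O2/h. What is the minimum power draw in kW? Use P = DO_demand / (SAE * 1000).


SAE in g O2/kWh = 4.8 * 1000 = 4800 g/kWh
P = DO_demand / SAE_g = 1196.7 / 4800 = 0.249313 kW

0.249313 kW


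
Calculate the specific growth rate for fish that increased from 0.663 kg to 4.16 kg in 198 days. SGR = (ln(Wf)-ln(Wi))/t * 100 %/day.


ln(W_f) = ln(4.16) = 1.4255151
ln(W_i) = ln(0.663) = -0.41098029
ln(W_f) - ln(W_i) = 1.4255151 - -0.41098029 = 1.8364954
SGR = 1.8364954 / 198 * 100 = 0.927523 %/day

0.927523 %/day


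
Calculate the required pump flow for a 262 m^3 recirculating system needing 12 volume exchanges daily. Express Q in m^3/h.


Daily recirculation volume = 262 m^3 * 12 = 3144 m^3/day
Flow rate Q = daily volume / 24 h = 3144 / 24 = 131 m^3/h

131 m^3/h


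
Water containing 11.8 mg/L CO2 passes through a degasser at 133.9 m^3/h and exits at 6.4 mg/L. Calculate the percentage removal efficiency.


CO2_out / CO2_in = 6.4 / 11.8 = 0.54237288
Fraction remaining = 0.54237288
efficiency = (1 - 0.54237288) * 100 = 45.7627 %

45.7627 %


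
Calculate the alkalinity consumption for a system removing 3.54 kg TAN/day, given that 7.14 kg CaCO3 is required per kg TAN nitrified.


Alkalinity factor: 7.14 kg CaCO3 consumed per kg TAN nitrified
alk = 3.54 kg TAN * 7.14 = 25.2756 kg CaCO3/day

25.2756 kg CaCO3/day


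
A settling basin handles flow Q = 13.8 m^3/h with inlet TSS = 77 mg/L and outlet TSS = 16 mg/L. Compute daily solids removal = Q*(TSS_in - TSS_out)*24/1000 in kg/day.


Concentration drop: TSS_in - TSS_out = 77 - 16 = 61 mg/L
Hourly solids removed = Q * dTSS = 13.8 m^3/h * 61 mg/L = 841.8 g/h  (m^3/h * mg/L = g/h)
Daily solids removed = 841.8 * 24 = 20203.2 g/day
Convert g to kg: 20203.2 / 1000 = 20.2032 kg/day

20.2032 kg/day


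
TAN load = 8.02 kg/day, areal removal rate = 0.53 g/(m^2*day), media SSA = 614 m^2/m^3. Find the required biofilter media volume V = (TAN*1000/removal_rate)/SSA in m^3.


A = 8.02*1000 / 0.53 = 15132.075 m^2
V = 15132.075 / 614 = 24.6451

24.6451 m^3


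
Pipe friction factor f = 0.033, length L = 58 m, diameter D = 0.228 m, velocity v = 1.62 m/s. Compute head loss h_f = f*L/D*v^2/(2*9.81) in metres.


v^2 = 1.62^2 = 2.6244 m^2/s^2
L/D = 58/0.228 = 254.38596
h_f = f*(L/D)*v^2/(2g) = 0.033 * 254.38596 * 2.6244 / 19.62 = 1.12289 m

1.12289 m
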